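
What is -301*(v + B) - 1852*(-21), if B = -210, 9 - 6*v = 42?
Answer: 207515/2 ≈ 1.0376e+5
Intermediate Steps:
v = -11/2 (v = 3/2 - 1/6*42 = 3/2 - 7 = -11/2 ≈ -5.5000)
-301*(v + B) - 1852*(-21) = -301*(-11/2 - 210) - 1852*(-21) = -301*(-431/2) - 1*(-38892) = 129731/2 + 38892 = 207515/2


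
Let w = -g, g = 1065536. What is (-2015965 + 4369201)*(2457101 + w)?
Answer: 3274680854340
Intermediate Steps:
w = -1065536 (w = -1*1065536 = -1065536)
(-2015965 + 4369201)*(2457101 + w) = (-2015965 + 4369201)*(2457101 - 1065536) = 2353236*1391565 = 3274680854340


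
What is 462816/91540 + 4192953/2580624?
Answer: 131514749567/19685860080 ≈ 6.6807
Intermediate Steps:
462816/91540 + 4192953/2580624 = 462816*(1/91540) + 4192953*(1/2580624) = 115704/22885 + 1397651/860208 = 131514749567/19685860080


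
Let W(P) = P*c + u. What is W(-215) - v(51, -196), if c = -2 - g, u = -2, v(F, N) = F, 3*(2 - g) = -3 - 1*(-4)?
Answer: 2206/3 ≈ 735.33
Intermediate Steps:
g = 5/3 (g = 2 - (-3 - 1*(-4))/3 = 2 - (-3 + 4)/3 = 2 - ⅓*1 = 2 - ⅓ = 5/3 ≈ 1.6667)
c = -11/3 (c = -2 - 1*5/3 = -2 - 5/3 = -11/3 ≈ -3.6667)
W(P) = -2 - 11*P/3 (W(P) = P*(-11/3) - 2 = -11*P/3 - 2 = -2 - 11*P/3)
W(-215) - v(51, -196) = (-2 - 11/3*(-215)) - 1*51 = (-2 + 2365/3) - 51 = 2359/3 - 51 = 2206/3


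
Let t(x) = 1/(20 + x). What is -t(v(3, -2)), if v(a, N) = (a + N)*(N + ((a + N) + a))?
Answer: -1/22 ≈ -0.045455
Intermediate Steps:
v(a, N) = (N + a)*(2*N + 2*a) (v(a, N) = (N + a)*(N + ((N + a) + a)) = (N + a)*(N + (N + 2*a)) = (N + a)*(2*N + 2*a))
-t(v(3, -2)) = -1/(20 + (2*(-2)² + 2*3² + 4*(-2)*3)) = -1/(20 + (2*4 + 2*9 - 24)) = -1/(20 + (8 + 18 - 24)) = -1/(20 + 2) = -1/22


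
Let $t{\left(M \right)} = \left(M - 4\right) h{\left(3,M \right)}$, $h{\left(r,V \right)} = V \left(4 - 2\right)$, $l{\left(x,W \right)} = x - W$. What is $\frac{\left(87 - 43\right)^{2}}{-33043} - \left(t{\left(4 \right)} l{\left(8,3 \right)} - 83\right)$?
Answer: $\frac{2740633}{33043} \approx 82.941$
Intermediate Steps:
$h{\left(r,V \right)} = 2 V$ ($h{\left(r,V \right)} = V 2 = 2 V$)
$t{\left(M \right)} = 2 M \left(-4 + M\right)$ ($t{\left(M \right)} = \left(M - 4\right) 2 M = \left(-4 + M\right) 2 M = 2 M \left(-4 + M\right)$)
$\frac{\left(87 - 43\right)^{2}}{-33043} - \left(t{\left(4 \right)} l{\left(8,3 \right)} - 83\right) = \frac{\left(87 - 43\right)^{2}}{-33043} - \left(2 \cdot 4 \left(-4 + 4\right) \left(8 - 3\right) - 83\right) = 44^{2} \left(- \frac{1}{33043}\right) - \left(2 \cdot 4 \cdot 0 \left(8 - 3\right) - 83\right) = 1936 \left(- \frac{1}{33043}\right) - \left(0 \cdot 5 - 83\right) = - \frac{1936}{33043} - \left(0 - 83\right) = - \frac{1936}{33043} - -83 = - \frac{1936}{33043} + 83 = \frac{2740633}{33043}$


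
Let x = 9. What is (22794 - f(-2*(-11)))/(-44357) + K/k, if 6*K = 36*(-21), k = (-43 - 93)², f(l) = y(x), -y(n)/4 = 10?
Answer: -213963323/410213536 ≈ -0.52159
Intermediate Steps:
y(n) = -40 (y(n) = -4*10 = -40)
f(l) = -40
k = 18496 (k = (-136)² = 18496)
K = -126 (K = (36*(-21))/6 = (⅙)*(-756) = -126)
(22794 - f(-2*(-11)))/(-44357) + K/k = (22794 - 1*(-40))/(-44357) - 126/18496 = (22794 + 40)*(-1/44357) - 126*1/18496 = 22834*(-1/44357) - 63/9248 = -22834/44357 - 63/9248 = -213963323/410213536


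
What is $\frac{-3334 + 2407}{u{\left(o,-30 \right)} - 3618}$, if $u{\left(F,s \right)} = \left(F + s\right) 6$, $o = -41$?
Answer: $\frac{309}{1348} \approx 0.22923$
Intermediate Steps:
$u{\left(F,s \right)} = 6 F + 6 s$
$\frac{-3334 + 2407}{u{\left(o,-30 \right)} - 3618} = \frac{-3334 + 2407}{\left(6 \left(-41\right) + 6 \left(-30\right)\right) - 3618} = - \frac{927}{\left(-246 - 180\right) - 3618} = - \frac{927}{-426 - 3618} = - \frac{927}{-4044} = \left(-927\right) \left(- \frac{1}{4044}\right) = \frac{309}{1348}$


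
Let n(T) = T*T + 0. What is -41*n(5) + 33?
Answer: -992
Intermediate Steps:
n(T) = T² (n(T) = T² + 0 = T²)
-41*n(5) + 33 = -41*5² + 33 = -41*25 + 33 = -1025 + 33 = -992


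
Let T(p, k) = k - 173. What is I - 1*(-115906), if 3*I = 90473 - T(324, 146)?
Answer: 438218/3 ≈ 1.4607e+5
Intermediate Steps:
T(p, k) = -173 + k
I = 90500/3 (I = (90473 - (-173 + 146))/3 = (90473 - 1*(-27))/3 = (90473 + 27)/3 = (⅓)*90500 = 90500/3 ≈ 30167.)
I - 1*(-115906) = 90500/3 - 1*(-115906) = 90500/3 + 115906 = 438218/3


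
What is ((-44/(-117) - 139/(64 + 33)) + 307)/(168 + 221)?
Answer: 3472148/4414761 ≈ 0.78649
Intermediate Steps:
((-44/(-117) - 139/(64 + 33)) + 307)/(168 + 221) = ((-44*(-1/117) - 139/97) + 307)/389 = ((44/117 - 139*1/97) + 307)*(1/389) = ((44/117 - 139/97) + 307)*(1/389) = (-11995/11349 + 307)*(1/389) = (3472148/11349)*(1/389) = 3472148/4414761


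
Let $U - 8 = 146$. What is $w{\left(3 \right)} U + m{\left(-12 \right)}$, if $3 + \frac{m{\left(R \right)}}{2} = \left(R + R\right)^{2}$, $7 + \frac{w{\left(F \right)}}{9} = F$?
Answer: $-4398$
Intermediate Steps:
$U = 154$ ($U = 8 + 146 = 154$)
$w{\left(F \right)} = -63 + 9 F$
$m{\left(R \right)} = -6 + 8 R^{2}$ ($m{\left(R \right)} = -6 + 2 \left(R + R\right)^{2} = -6 + 2 \left(2 R\right)^{2} = -6 + 2 \cdot 4 R^{2} = -6 + 8 R^{2}$)
$w{\left(3 \right)} U + m{\left(-12 \right)} = \left(-63 + 9 \cdot 3\right) 154 - \left(6 - 8 \left(-12\right)^{2}\right) = \left(-63 + 27\right) 154 + \left(-6 + 8 \cdot 144\right) = \left(-36\right) 154 + \left(-6 + 1152\right) = -5544 + 1146 = -4398$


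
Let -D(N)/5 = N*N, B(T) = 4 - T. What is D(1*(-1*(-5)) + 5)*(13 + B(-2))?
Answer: -9500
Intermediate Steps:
D(N) = -5*N² (D(N) = -5*N*N = -5*N²)
D(1*(-1*(-5)) + 5)*(13 + B(-2)) = (-5*(1*(-1*(-5)) + 5)²)*(13 + (4 - 1*(-2))) = (-5*(1*5 + 5)²)*(13 + (4 + 2)) = (-5*(5 + 5)²)*(13 + 6) = -5*10²*19 = -5*100*19 = -500*19 = -9500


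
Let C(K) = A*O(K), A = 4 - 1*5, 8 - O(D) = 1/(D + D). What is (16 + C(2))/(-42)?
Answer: -11/56 ≈ -0.19643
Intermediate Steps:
O(D) = 8 - 1/(2*D) (O(D) = 8 - 1/(D + D) = 8 - 1/(2*D))
A = -1 (A = 4 - 5 = -1)
C(K) = -8 + 1/(2*K) (C(K) = -(8 - 1/(2*K)) = -8 + 1/(2*K))
(16 + C(2))/(-42) = (16 + (-8 + (1/2)/2))/(-42) = -(16 + (-8 + (1/2)*(1/2)))/42 = -(16 + (-8 + 1/4))/42 = -(16 - 31/4)/42 = -1/42*33/4 = -11/56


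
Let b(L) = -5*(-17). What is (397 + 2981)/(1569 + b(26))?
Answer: 1689/827 ≈ 2.0423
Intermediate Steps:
b(L) = 85
(397 + 2981)/(1569 + b(26)) = (397 + 2981)/(1569 + 85) = 3378/1654 = 3378*(1/1654) = 1689/827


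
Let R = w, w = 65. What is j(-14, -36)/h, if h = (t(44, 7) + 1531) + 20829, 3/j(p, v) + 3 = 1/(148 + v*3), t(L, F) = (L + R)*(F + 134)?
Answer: -120/4489751 ≈ -2.6728e-5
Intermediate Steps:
R = 65
t(L, F) = (65 + L)*(134 + F) (t(L, F) = (L + 65)*(F + 134) = (65 + L)*(134 + F))
j(p, v) = 3/(-3 + 1/(148 + 3*v)) (j(p, v) = 3/(-3 + 1/(148 + v*3)) = 3/(-3 + 1/(148 + 3*v)))
h = 37729 (h = ((8710 + 65*7 + 134*44 + 7*44) + 1531) + 20829 = ((8710 + 455 + 5896 + 308) + 1531) + 20829 = (15369 + 1531) + 20829 = 16900 + 20829 = 37729)
j(-14, -36)/h = (3*(-148 - 3*(-36))/(443 + 9*(-36)))/37729 = (3*(-148 + 108)/(443 - 324))*(1/37729) = (3*(-40)/119)*(1/37729) = (3*(1/119)*(-40))*(1/37729) = -120/119*1/37729 = -120/4489751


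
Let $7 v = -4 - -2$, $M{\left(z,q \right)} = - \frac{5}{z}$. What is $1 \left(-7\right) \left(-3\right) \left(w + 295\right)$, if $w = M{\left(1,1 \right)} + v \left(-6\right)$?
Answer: $6126$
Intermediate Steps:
$v = - \frac{2}{7}$ ($v = \frac{-4 - -2}{7} = \frac{-4 + 2}{7} = \frac{1}{7} \left(-2\right) = - \frac{2}{7} \approx -0.28571$)
$w = - \frac{23}{7}$ ($w = - \frac{5}{1} - - \frac{12}{7} = \left(-5\right) 1 + \frac{12}{7} = -5 + \frac{12}{7} = - \frac{23}{7} \approx -3.2857$)
$1 \left(-7\right) \left(-3\right) \left(w + 295\right) = 1 \left(-7\right) \left(-3\right) \left(- \frac{23}{7} + 295\right) = \left(-7\right) \left(-3\right) \frac{2042}{7} = 21 \cdot \frac{2042}{7} = 6126$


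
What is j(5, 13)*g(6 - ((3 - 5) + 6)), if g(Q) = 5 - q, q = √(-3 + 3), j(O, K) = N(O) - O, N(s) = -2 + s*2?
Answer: 15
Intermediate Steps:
N(s) = -2 + 2*s
j(O, K) = -2 + O (j(O, K) = (-2 + 2*O) - O = -2 + O)
q = 0 (q = √0 = 0)
g(Q) = 5 (g(Q) = 5 - 1*0 = 5 + 0 = 5)
j(5, 13)*g(6 - ((3 - 5) + 6)) = (-2 + 5)*5 = 3*5 = 15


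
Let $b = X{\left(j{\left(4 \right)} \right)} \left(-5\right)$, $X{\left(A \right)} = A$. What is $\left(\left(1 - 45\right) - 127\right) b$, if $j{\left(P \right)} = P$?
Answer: $3420$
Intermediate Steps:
$b = -20$ ($b = 4 \left(-5\right) = -20$)
$\left(\left(1 - 45\right) - 127\right) b = \left(\left(1 - 45\right) - 127\right) \left(-20\right) = \left(-44 - 127\right) \left(-20\right) = \left(-171\right) \left(-20\right) = 3420$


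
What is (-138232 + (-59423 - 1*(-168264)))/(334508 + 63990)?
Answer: -29391/398498 ≈ -0.073754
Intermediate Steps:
(-138232 + (-59423 - 1*(-168264)))/(334508 + 63990) = (-138232 + (-59423 + 168264))/398498 = (-138232 + 108841)*(1/398498) = -29391*1/398498 = -29391/398498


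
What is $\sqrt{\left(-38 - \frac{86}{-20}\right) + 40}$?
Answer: $\frac{3 \sqrt{70}}{10} \approx 2.51$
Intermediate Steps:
$\sqrt{\left(-38 - \frac{86}{-20}\right) + 40} = \sqrt{\left(-38 - - \frac{43}{10}\right) + 40} = \sqrt{\left(-38 + \frac{43}{10}\right) + 40} = \sqrt{- \frac{337}{10} + 40} = \sqrt{\frac{63}{10}} = \frac{3 \sqrt{70}}{10}$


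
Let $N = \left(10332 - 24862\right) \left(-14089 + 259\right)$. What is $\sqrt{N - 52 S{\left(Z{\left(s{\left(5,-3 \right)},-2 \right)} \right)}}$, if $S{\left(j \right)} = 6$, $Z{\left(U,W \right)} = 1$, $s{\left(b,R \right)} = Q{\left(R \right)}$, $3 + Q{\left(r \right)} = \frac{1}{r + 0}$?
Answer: $42 \sqrt{113917} \approx 14176.0$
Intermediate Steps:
$Q{\left(r \right)} = -3 + \frac{1}{r}$ ($Q{\left(r \right)} = -3 + \frac{1}{r + 0} = -3 + \frac{1}{r}$)
$s{\left(b,R \right)} = -3 + \frac{1}{R}$
$N = 200949900$ ($N = \left(-14530\right) \left(-13830\right) = 200949900$)
$\sqrt{N - 52 S{\left(Z{\left(s{\left(5,-3 \right)},-2 \right)} \right)}} = \sqrt{200949900 - 312} = \sqrt{200949588} = 42 \sqrt{113917}$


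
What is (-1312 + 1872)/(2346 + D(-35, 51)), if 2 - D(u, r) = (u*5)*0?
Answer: 140/587 ≈ 0.23850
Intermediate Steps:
D(u, r) = 2 (D(u, r) = 2 - u*5*0 = 2 - 5*u*0 = 2 - 1*0 = 2 + 0 = 2)
(-1312 + 1872)/(2346 + D(-35, 51)) = (-1312 + 1872)/(2346 + 2) = 560/2348 = 560*(1/2348) = 140/587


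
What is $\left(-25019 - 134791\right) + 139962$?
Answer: $-19848$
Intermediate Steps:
$\left(-25019 - 134791\right) + 139962 = -159810 + 139962 = -19848$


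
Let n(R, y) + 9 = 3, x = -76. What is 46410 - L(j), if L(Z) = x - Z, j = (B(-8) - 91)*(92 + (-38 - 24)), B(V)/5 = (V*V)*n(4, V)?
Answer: -13844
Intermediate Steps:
n(R, y) = -6 (n(R, y) = -9 + 3 = -6)
B(V) = -30*V² (B(V) = 5*((V*V)*(-6)) = 5*(V²*(-6)) = 5*(-6*V²) = -30*V²)
j = -60330 (j = (-30*(-8)² - 91)*(92 + (-38 - 24)) = (-30*64 - 91)*(92 - 62) = (-1920 - 91)*30 = -2011*30 = -60330)
L(Z) = -76 - Z
46410 - L(j) = 46410 - (-76 - 1*(-60330)) = 46410 - (-76 + 60330) = 46410 - 1*60254 = 46410 - 60254 = -13844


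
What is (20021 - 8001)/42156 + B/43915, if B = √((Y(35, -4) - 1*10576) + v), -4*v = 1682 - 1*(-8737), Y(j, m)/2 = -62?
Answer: 3005/10539 + I*√53219/87830 ≈ 0.28513 + 0.0026266*I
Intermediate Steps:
Y(j, m) = -124 (Y(j, m) = 2*(-62) = -124)
v = -10419/4 (v = -(1682 - 1*(-8737))/4 = -(1682 + 8737)/4 = -¼*10419 = -10419/4 ≈ -2604.8)
B = I*√53219/2 (B = √((-124 - 1*10576) - 10419/4) = √((-124 - 10576) - 10419/4) = √(-10700 - 10419/4) = √(-53219/4) = I*√53219/2 ≈ 115.35*I)
(20021 - 8001)/42156 + B/43915 = (20021 - 8001)/42156 + (I*√53219/2)/43915 = 12020*(1/42156) + (I*√53219/2)*(1/43915) = 3005/10539 + I*√53219/87830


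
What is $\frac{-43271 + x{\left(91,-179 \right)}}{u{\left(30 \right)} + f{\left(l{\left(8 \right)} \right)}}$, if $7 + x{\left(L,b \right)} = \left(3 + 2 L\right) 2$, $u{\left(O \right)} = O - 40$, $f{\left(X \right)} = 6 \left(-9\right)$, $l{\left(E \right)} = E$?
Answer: $\frac{10727}{16} \approx 670.44$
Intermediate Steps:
$f{\left(X \right)} = -54$
$u{\left(O \right)} = -40 + O$ ($u{\left(O \right)} = O - 40 = -40 + O$)
$x{\left(L,b \right)} = -1 + 4 L$ ($x{\left(L,b \right)} = -7 + \left(3 + 2 L\right) 2 = -7 + \left(6 + 4 L\right) = -1 + 4 L$)
$\frac{-43271 + x{\left(91,-179 \right)}}{u{\left(30 \right)} + f{\left(l{\left(8 \right)} \right)}} = \frac{-43271 + \left(-1 + 4 \cdot 91\right)}{\left(-40 + 30\right) - 54} = \frac{-43271 + \left(-1 + 364\right)}{-10 - 54} = \frac{-43271 + 363}{-64} = \left(-42908\right) \left(- \frac{1}{64}\right) = \frac{10727}{16}$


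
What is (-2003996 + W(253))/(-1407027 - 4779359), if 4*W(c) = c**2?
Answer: 7951975/24745544 ≈ 0.32135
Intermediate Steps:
W(c) = c**2/4
(-2003996 + W(253))/(-1407027 - 4779359) = (-2003996 + (1/4)*253**2)/(-1407027 - 4779359) = (-2003996 + (1/4)*64009)/(-6186386) = (-2003996 + 64009/4)*(-1/6186386) = -7951975/4*(-1/6186386) = 7951975/24745544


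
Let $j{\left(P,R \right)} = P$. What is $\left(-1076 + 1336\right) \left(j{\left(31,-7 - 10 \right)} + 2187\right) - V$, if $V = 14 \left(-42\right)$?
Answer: $577268$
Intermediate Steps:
$V = -588$
$\left(-1076 + 1336\right) \left(j{\left(31,-7 - 10 \right)} + 2187\right) - V = \left(-1076 + 1336\right) \left(31 + 2187\right) - -588 = 260 \cdot 2218 + 588 = 576680 + 588 = 577268$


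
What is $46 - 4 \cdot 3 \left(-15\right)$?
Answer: $226$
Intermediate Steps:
$46 - 4 \cdot 3 \left(-15\right) = 46 - -180 = 46 + 180 = 226$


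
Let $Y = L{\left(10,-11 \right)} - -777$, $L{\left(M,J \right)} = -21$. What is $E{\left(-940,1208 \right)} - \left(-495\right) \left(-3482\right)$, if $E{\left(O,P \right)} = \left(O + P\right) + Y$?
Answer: $-1722566$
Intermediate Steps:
$Y = 756$ ($Y = -21 - -777 = -21 + 777 = 756$)
$E{\left(O,P \right)} = 756 + O + P$ ($E{\left(O,P \right)} = \left(O + P\right) + 756 = 756 + O + P$)
$E{\left(-940,1208 \right)} - \left(-495\right) \left(-3482\right) = \left(756 - 940 + 1208\right) - \left(-495\right) \left(-3482\right) = 1024 - 1723590 = -1722566$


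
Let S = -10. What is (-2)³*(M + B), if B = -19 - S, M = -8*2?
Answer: 200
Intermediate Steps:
M = -16
B = -9 (B = -19 - 1*(-10) = -19 + 10 = -9)
(-2)³*(M + B) = (-2)³*(-16 - 9) = -8*(-25) = 200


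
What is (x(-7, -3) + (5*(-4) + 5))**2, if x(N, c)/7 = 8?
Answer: 1681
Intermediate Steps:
x(N, c) = 56 (x(N, c) = 7*8 = 56)
(x(-7, -3) + (5*(-4) + 5))**2 = (56 + (5*(-4) + 5))**2 = (56 + (-20 + 5))**2 = (56 - 15)**2 = 41**2 = 1681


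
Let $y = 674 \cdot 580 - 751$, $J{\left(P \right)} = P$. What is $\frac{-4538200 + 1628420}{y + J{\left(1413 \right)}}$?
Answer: $- \frac{1454890}{195791} \approx -7.4308$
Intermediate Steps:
$y = 390169$ ($y = 390920 - 751 = 390169$)
$\frac{-4538200 + 1628420}{y + J{\left(1413 \right)}} = \frac{-4538200 + 1628420}{390169 + 1413} = - \frac{2909780}{391582} = \left(-2909780\right) \frac{1}{391582} = - \frac{1454890}{195791}$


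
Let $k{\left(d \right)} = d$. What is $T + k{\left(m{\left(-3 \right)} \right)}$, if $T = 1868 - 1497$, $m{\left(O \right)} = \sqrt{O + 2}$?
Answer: $371 + i \approx 371.0 + 1.0 i$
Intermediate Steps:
$m{\left(O \right)} = \sqrt{2 + O}$
$T = 371$ ($T = 1868 - 1497 = 371$)
$T + k{\left(m{\left(-3 \right)} \right)} = 371 + \sqrt{2 - 3} = 371 + \sqrt{-1} = 371 + i$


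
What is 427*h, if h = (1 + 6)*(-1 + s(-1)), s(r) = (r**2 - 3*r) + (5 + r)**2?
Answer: 56791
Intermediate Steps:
s(r) = r**2 + (5 + r)**2 - 3*r
h = 133 (h = (1 + 6)*(-1 + (25 + 2*(-1)**2 + 7*(-1))) = 7*(-1 + (25 + 2*1 - 7)) = 7*(-1 + (25 + 2 - 7)) = 7*(-1 + 20) = 7*19 = 133)
427*h = 427*133 = 56791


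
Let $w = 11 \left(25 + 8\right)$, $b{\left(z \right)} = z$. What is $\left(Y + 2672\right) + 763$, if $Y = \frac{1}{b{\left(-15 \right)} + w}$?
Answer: $\frac{1195381}{348} \approx 3435.0$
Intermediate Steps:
$w = 363$ ($w = 11 \cdot 33 = 363$)
$Y = \frac{1}{348}$ ($Y = \frac{1}{-15 + 363} = \frac{1}{348} \approx 0.0028736$)
$\left(Y + 2672\right) + 763 = \left(\frac{1}{348} + 2672\right) + 763 = \frac{929857}{348} + 763 = \frac{1195381}{348}$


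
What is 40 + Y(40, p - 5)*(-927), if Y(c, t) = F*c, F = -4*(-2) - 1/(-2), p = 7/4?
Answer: -315140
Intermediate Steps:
p = 7/4 (p = 7*(1/4) = 7/4 ≈ 1.7500)
F = 17/2 (F = 8 - 1*(-1/2) = 8 + 1/2 = 17/2 ≈ 8.5000)
Y(c, t) = 17*c/2
40 + Y(40, p - 5)*(-927) = 40 + ((17/2)*40)*(-927) = 40 + 340*(-927) = 40 - 315180 = -315140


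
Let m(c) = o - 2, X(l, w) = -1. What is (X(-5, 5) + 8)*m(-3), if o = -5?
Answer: -49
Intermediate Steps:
m(c) = -7 (m(c) = -5 - 2 = -7)
(X(-5, 5) + 8)*m(-3) = (-1 + 8)*(-7) = 7*(-7) = -49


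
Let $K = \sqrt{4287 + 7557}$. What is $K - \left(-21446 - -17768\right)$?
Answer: $3678 + 6 \sqrt{329} \approx 3786.8$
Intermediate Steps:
$K = 6 \sqrt{329}$ ($K = \sqrt{11844} = 6 \sqrt{329} \approx 108.83$)
$K - \left(-21446 - -17768\right) = 6 \sqrt{329} - \left(-21446 - -17768\right) = 6 \sqrt{329} - \left(-21446 + 17768\right) = 6 \sqrt{329} - -3678 = 6 \sqrt{329} + 3678 = 3678 + 6 \sqrt{329}$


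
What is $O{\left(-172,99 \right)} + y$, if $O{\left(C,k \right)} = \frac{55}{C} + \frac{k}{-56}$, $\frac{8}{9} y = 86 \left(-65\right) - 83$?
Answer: $- \frac{1921648}{301} \approx -6384.2$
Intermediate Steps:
$y = - \frac{51057}{8}$ ($y = \frac{9 \left(86 \left(-65\right) - 83\right)}{8} = \frac{9 \left(-5590 - 83\right)}{8} = \frac{9}{8} \left(-5673\right) = - \frac{51057}{8} \approx -6382.1$)
$O{\left(C,k \right)} = \frac{55}{C} - \frac{k}{56}$ ($O{\left(C,k \right)} = \frac{55}{C} + k \left(- \frac{1}{56}\right) = \frac{55}{C} - \frac{k}{56}$)
$O{\left(-172,99 \right)} + y = \left(\frac{55}{-172} - \frac{99}{56}\right) - \frac{51057}{8} = \left(55 \left(- \frac{1}{172}\right) - \frac{99}{56}\right) - \frac{51057}{8} = \left(- \frac{55}{172} - \frac{99}{56}\right) - \frac{51057}{8} = - \frac{5027}{2408} - \frac{51057}{8} = - \frac{1921648}{301}$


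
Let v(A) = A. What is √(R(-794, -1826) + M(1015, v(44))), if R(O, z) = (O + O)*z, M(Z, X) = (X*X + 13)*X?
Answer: 6*√82929 ≈ 1727.8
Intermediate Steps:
M(Z, X) = X*(13 + X²) (M(Z, X) = (X² + 13)*X = (13 + X²)*X = X*(13 + X²))
R(O, z) = 2*O*z (R(O, z) = (2*O)*z = 2*O*z)
√(R(-794, -1826) + M(1015, v(44))) = √(2*(-794)*(-1826) + 44*(13 + 44²)) = √(2899688 + 44*(13 + 1936)) = √(2899688 + 44*1949) = √(2899688 + 85756) = √2985444 = 6*√82929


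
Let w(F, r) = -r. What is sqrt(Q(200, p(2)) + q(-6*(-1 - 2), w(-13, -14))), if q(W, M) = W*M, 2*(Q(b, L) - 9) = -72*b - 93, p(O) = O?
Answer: I*sqrt(27942)/2 ≈ 83.579*I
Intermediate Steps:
Q(b, L) = -75/2 - 36*b (Q(b, L) = 9 + (-72*b - 93)/2 = 9 + (-93 - 72*b)/2 = 9 + (-93/2 - 36*b) = -75/2 - 36*b)
q(W, M) = M*W
sqrt(Q(200, p(2)) + q(-6*(-1 - 2), w(-13, -14))) = sqrt((-75/2 - 36*200) + (-1*(-14))*(-6*(-1 - 2))) = sqrt((-75/2 - 7200) + 14*(-6*(-3))) = sqrt(-14475/2 + 14*18) = sqrt(-14475/2 + 252) = sqrt(-13971/2) = I*sqrt(27942)/2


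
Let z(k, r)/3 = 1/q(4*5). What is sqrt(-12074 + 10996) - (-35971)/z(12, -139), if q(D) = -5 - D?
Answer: -899275/3 + 7*I*sqrt(22) ≈ -2.9976e+5 + 32.833*I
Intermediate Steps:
z(k, r) = -3/25 (z(k, r) = 3/(-5 - 4*5) = 3/(-5 - 1*20) = 3/(-5 - 20) = 3/(-25) = 3*(-1/25) = -3/25)
sqrt(-12074 + 10996) - (-35971)/z(12, -139) = sqrt(-12074 + 10996) - (-35971)/(-3/25) = sqrt(-1078) - (-35971)*(-25)/3 = 7*I*sqrt(22) - 1*899275/3 = 7*I*sqrt(22) - 899275/3 = -899275/3 + 7*I*sqrt(22)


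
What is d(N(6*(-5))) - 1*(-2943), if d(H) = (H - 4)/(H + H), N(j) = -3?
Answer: 17665/6 ≈ 2944.2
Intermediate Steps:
d(H) = (-4 + H)/(2*H) (d(H) = (-4 + H)/((2*H)) = (-4 + H)*(1/(2*H)) = (-4 + H)/(2*H))
d(N(6*(-5))) - 1*(-2943) = (½)*(-4 - 3)/(-3) - 1*(-2943) = (½)*(-⅓)*(-7) + 2943 = 7/6 + 2943 = 17665/6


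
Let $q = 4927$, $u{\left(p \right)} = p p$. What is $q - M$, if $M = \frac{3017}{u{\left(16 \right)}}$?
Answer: $\frac{1258295}{256} \approx 4915.2$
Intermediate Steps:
$u{\left(p \right)} = p^{2}$
$M = \frac{3017}{256}$ ($M = \frac{3017}{16^{2}} = \frac{3017}{256} \approx 11.785$)
$q - M = 4927 - \frac{3017}{256} = \frac{1258295}{256}$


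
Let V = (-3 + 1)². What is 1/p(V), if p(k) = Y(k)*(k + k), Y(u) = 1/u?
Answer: ½ ≈ 0.50000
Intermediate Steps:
V = 4 (V = (-2)² = 4)
p(k) = 2 (p(k) = (k + k)/k = (2*k)/k = 2)
1/p(V) = 1/2 = ½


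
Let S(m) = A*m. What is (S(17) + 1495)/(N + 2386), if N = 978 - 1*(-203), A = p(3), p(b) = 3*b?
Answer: 1648/3567 ≈ 0.46201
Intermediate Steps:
A = 9 (A = 3*3 = 9)
N = 1181 (N = 978 + 203 = 1181)
S(m) = 9*m
(S(17) + 1495)/(N + 2386) = (9*17 + 1495)/(1181 + 2386) = (153 + 1495)/3567 = 1648*(1/3567) = 1648/3567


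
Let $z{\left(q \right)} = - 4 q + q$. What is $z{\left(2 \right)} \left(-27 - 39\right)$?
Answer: $396$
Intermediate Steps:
$z{\left(q \right)} = - 3 q$
$z{\left(2 \right)} \left(-27 - 39\right) = \left(-3\right) 2 \left(-27 - 39\right) = \left(-6\right) \left(-66\right) = 396$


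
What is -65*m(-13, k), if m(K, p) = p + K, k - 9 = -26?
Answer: 1950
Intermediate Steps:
k = -17 (k = 9 - 26 = -17)
m(K, p) = K + p
-65*m(-13, k) = -65*(-13 - 17) = -65*(-30) = 1950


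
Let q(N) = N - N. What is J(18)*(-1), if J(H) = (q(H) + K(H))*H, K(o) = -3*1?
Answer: 54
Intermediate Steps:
K(o) = -3
q(N) = 0
J(H) = -3*H (J(H) = (0 - 3)*H = -3*H)
J(18)*(-1) = -3*18*(-1) = -54*(-1) = 54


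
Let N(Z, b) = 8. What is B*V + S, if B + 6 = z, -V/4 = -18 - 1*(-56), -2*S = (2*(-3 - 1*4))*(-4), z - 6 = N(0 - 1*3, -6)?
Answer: -1244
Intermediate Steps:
z = 14 (z = 6 + 8 = 14)
S = -28 (S = -2*(-3 - 1*4)*(-4)/2 = -2*(-3 - 4)*(-4)/2 = -2*(-7)*(-4)/2 = -(-7)*(-4) = -½*56 = -28)
V = -152 (V = -4*(-18 - 1*(-56)) = -4*(-18 + 56) = -4*38 = -152)
B = 8 (B = -6 + 14 = 8)
B*V + S = 8*(-152) - 28 = -1216 - 28 = -1244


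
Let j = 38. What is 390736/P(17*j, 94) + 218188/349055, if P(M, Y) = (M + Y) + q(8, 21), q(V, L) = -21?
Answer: 136545231652/250970545 ≈ 544.07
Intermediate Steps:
P(M, Y) = -21 + M + Y (P(M, Y) = (M + Y) - 21 = -21 + M + Y)
390736/P(17*j, 94) + 218188/349055 = 390736/(-21 + 17*38 + 94) + 218188/349055 = 390736/(-21 + 646 + 94) + 218188*(1/349055) = 390736/719 + 218188/349055 = 136545231652/250970545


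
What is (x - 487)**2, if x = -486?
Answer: 946729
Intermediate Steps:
(x - 487)**2 = (-486 - 487)**2 = (-973)**2 = 946729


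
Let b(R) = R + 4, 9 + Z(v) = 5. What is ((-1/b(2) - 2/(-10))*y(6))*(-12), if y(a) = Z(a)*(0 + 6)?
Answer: 48/5 ≈ 9.6000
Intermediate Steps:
Z(v) = -4 (Z(v) = -9 + 5 = -4)
b(R) = 4 + R
y(a) = -24 (y(a) = -4*(0 + 6) = -4*6 = -24)
((-1/b(2) - 2/(-10))*y(6))*(-12) = ((-1/(4 + 2) - 2/(-10))*(-24))*(-12) = ((-1/6 - 2*(-⅒))*(-24))*(-12) = ((-1*⅙ + ⅕)*(-24))*(-12) = ((-⅙ + ⅕)*(-24))*(-12) = ((1/30)*(-24))*(-12) = -⅘*(-12) = 48/5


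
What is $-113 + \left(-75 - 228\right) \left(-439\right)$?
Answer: $132904$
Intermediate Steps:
$-113 + \left(-75 - 228\right) \left(-439\right) = -113 - -133017 = -113 + 133017 = 132904$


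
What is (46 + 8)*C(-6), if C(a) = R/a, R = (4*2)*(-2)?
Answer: 144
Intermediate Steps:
R = -16 (R = 8*(-2) = -16)
C(a) = -16/a
(46 + 8)*C(-6) = (46 + 8)*(-16/(-6)) = 54*(-16*(-⅙)) = 54*(8/3) = 144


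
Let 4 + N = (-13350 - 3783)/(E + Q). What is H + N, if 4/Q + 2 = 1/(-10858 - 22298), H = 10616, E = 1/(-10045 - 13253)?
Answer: 59260250466622/3089940265 ≈ 19178.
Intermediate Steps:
E = -1/23298 (E = 1/(-23298) = -1/23298 ≈ -4.2922e-5)
Q = -132624/66313 (Q = 4/(-2 + 1/(-10858 - 22298)) = 4/(-2 + 1/(-33156)) = 4/(-2 - 1/33156) = 4/(-66313/33156) = 4*(-33156/66313) = -132624/66313 ≈ -2.0000)
N = 26457444613382/3089940265 (N = -4 + (-13350 - 3783)/(-1/23298 - 132624/66313) = -4 - 17133/(-3089940265/1544960274) = -4 - 17133*(-1544960274/3089940265) = -4 + 26469804374442/3089940265 = 26457444613382/3089940265 ≈ 8562.4)
H + N = 10616 + 26457444613382/3089940265 = 59260250466622/3089940265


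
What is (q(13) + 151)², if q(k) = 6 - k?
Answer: 20736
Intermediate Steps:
(q(13) + 151)² = ((6 - 1*13) + 151)² = ((6 - 13) + 151)² = (-7 + 151)² = 144² = 20736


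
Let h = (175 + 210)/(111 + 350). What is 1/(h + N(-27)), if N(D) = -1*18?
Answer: -461/7913 ≈ -0.058259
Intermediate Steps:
N(D) = -18
h = 385/461 ≈ 0.83514
1/(h + N(-27)) = 1/(385/461 - 18) = 1/(-7913/461) = -461/7913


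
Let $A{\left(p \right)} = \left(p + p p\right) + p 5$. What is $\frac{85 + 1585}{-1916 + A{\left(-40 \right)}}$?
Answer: $- \frac{835}{278} \approx -3.0036$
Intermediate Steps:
$A{\left(p \right)} = p^{2} + 6 p$ ($A{\left(p \right)} = \left(p + p^{2}\right) + 5 p = p^{2} + 6 p$)
$\frac{85 + 1585}{-1916 + A{\left(-40 \right)}} = \frac{85 + 1585}{-1916 - 40 \left(6 - 40\right)} = \frac{1670}{-1916 - -1360} = \frac{1670}{-1916 + 1360} = \frac{1670}{-556} = 1670 \left(- \frac{1}{556}\right) = - \frac{835}{278}$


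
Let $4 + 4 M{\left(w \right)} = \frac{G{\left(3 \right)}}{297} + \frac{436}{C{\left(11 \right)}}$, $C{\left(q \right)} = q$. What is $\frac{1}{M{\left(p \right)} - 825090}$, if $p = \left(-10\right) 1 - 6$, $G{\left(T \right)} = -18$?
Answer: $- \frac{66}{54455353} \approx -1.212 \cdot 10^{-6}$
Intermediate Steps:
$p = -16$ ($p = -10 - 6 = -16$)
$M{\left(w \right)} = \frac{587}{66}$ ($M{\left(w \right)} = -1 + \frac{- \frac{18}{297} + \frac{436}{11}}{4} = -1 + \frac{\left(-18\right) \frac{1}{297} + 436 \cdot \frac{1}{11}}{4} = -1 + \frac{- \frac{2}{33} + \frac{436}{11}}{4} = -1 + \frac{1}{4} \cdot \frac{1306}{33} = -1 + \frac{653}{66} = \frac{587}{66}$)
$\frac{1}{M{\left(p \right)} - 825090} = \frac{1}{\frac{587}{66} - 825090} = \frac{1}{- \frac{54455353}{66}} = - \frac{66}{54455353}$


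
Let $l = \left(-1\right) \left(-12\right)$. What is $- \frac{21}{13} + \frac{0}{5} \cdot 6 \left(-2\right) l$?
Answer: $- \frac{21}{13} \approx -1.6154$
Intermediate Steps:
$l = 12$
$- \frac{21}{13} + \frac{0}{5} \cdot 6 \left(-2\right) l = - \frac{21}{13} + \frac{0}{5} \cdot 6 \left(-2\right) 12 = \left(-21\right) \frac{1}{13} + 0 \cdot \frac{1}{5} \cdot 6 \left(-2\right) 12 = - \frac{21}{13} + 0 \cdot 6 \left(-2\right) 12 = - \frac{21}{13} + 0 \left(-2\right) 12 = - \frac{21}{13} + 0 \cdot 12 = - \frac{21}{13} + 0 = - \frac{21}{13}$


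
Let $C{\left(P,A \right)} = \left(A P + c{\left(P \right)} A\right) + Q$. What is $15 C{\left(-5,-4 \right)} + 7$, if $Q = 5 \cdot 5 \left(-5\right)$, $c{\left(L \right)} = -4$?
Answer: $-1328$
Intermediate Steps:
$Q = -125$ ($Q = 25 \left(-5\right) = -125$)
$C{\left(P,A \right)} = -125 - 4 A + A P$ ($C{\left(P,A \right)} = \left(A P - 4 A\right) - 125 = \left(- 4 A + A P\right) - 125 = -125 - 4 A + A P$)
$15 C{\left(-5,-4 \right)} + 7 = 15 \left(-125 - -16 - -20\right) + 7 = 15 \left(-125 + 16 + 20\right) + 7 = 15 \left(-89\right) + 7 = -1335 + 7 = -1328$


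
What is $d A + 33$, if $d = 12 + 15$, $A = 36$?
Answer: $1005$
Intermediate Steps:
$d = 27$
$d A + 33 = 27 \cdot 36 + 33 = 972 + 33 = 1005$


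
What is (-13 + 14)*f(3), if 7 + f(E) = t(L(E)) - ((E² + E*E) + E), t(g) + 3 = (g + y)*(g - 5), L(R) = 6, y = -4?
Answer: -29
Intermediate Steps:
t(g) = -3 + (-5 + g)*(-4 + g) (t(g) = -3 + (g - 4)*(g - 5) = -3 + (-4 + g)*(-5 + g) = -3 + (-5 + g)*(-4 + g))
f(E) = -8 - E - 2*E² (f(E) = -7 + ((17 + 6² - 9*6) - ((E² + E*E) + E)) = -7 + ((17 + 36 - 54) - ((E² + E²) + E)) = -7 + (-1 - (2*E² + E)) = -7 + (-1 - (E + 2*E²)) = -7 + (-1 + (-E - 2*E²)) = -7 + (-1 - E - 2*E²) = -8 - E - 2*E²)
(-13 + 14)*f(3) = (-13 + 14)*(-8 - 1*3 - 2*3²) = 1*(-8 - 3 - 2*9) = 1*(-8 - 3 - 18) = 1*(-29) = -29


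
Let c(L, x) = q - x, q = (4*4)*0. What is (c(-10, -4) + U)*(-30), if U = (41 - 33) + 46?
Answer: -1740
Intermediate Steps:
q = 0 (q = 16*0 = 0)
U = 54 (U = 8 + 46 = 54)
c(L, x) = -x (c(L, x) = 0 - x = -x)
(c(-10, -4) + U)*(-30) = (-1*(-4) + 54)*(-30) = (4 + 54)*(-30) = 58*(-30) = -1740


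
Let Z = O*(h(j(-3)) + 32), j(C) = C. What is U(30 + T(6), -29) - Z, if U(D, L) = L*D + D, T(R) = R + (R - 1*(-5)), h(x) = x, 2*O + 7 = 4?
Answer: -2545/2 ≈ -1272.5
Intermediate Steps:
O = -3/2 (O = -7/2 + (½)*4 = -7/2 + 2 = -3/2 ≈ -1.5000)
T(R) = 5 + 2*R (T(R) = R + (R + 5) = R + (5 + R) = 5 + 2*R)
U(D, L) = D + D*L (U(D, L) = D*L + D = D + D*L)
Z = -87/2 (Z = -3*(-3 + 32)/2 = -3/2*29 = -87/2 ≈ -43.500)
U(30 + T(6), -29) - Z = (30 + (5 + 2*6))*(1 - 29) - 1*(-87/2) = (30 + (5 + 12))*(-28) + 87/2 = (30 + 17)*(-28) + 87/2 = 47*(-28) + 87/2 = -1316 + 87/2 = -2545/2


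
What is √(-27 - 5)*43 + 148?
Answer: 148 + 172*I*√2 ≈ 148.0 + 243.24*I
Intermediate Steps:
√(-27 - 5)*43 + 148 = √(-32)*43 + 148 = (4*I*√2)*43 + 148 = 172*I*√2 + 148 = 148 + 172*I*√2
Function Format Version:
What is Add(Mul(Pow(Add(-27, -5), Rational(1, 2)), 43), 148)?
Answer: Add(148, Mul(172, I, Pow(2, Rational(1, 2)))) ≈ Add(148.00, Mul(243.24, I))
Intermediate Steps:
Add(Mul(Pow(Add(-27, -5), Rational(1, 2)), 43), 148) = Add(Mul(Pow(-32, Rational(1, 2)), 43), 148) = Add(Mul(Mul(4, I, Pow(2, Rational(1, 2))), 43), 148) = Add(Mul(172, I, Pow(2, Rational(1, 2))), 148) = Add(148, Mul(172, I, Pow(2, Rational(1, 2))))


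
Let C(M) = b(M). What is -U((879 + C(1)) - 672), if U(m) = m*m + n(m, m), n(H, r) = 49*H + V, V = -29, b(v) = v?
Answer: -53427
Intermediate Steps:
C(M) = M
n(H, r) = -29 + 49*H (n(H, r) = 49*H - 29 = -29 + 49*H)
U(m) = -29 + m² + 49*m (U(m) = m*m + (-29 + 49*m) = m² + (-29 + 49*m) = -29 + m² + 49*m)
-U((879 + C(1)) - 672) = -(-29 + ((879 + 1) - 672)² + 49*((879 + 1) - 672)) = -(-29 + (880 - 672)² + 49*(880 - 672)) = -(-29 + 208² + 49*208) = -(-29 + 43264 + 10192) = -1*53427 = -53427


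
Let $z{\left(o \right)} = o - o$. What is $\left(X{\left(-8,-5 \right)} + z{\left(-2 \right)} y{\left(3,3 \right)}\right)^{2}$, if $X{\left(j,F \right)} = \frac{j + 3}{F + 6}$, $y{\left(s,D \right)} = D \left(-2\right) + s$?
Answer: $25$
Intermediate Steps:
$y{\left(s,D \right)} = s - 2 D$ ($y{\left(s,D \right)} = - 2 D + s = s - 2 D$)
$X{\left(j,F \right)} = \frac{3 + j}{6 + F}$
$z{\left(o \right)} = 0$
$\left(X{\left(-8,-5 \right)} + z{\left(-2 \right)} y{\left(3,3 \right)}\right)^{2} = \left(\frac{3 - 8}{6 - 5} + 0 \left(3 - 6\right)\right)^{2} = \left(1^{-1} \left(-5\right) + 0 \left(3 - 6\right)\right)^{2} = \left(1 \left(-5\right) + 0 \left(-3\right)\right)^{2} = \left(-5 + 0\right)^{2} = \left(-5\right)^{2} = 25$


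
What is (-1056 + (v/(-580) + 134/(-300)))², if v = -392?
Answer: 21092002315609/18922500 ≈ 1.1147e+6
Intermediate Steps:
(-1056 + (v/(-580) + 134/(-300)))² = (-1056 + (-392/(-580) + 134/(-300)))² = (-1056 + (-392*(-1/580) + 134*(-1/300)))² = (-1056 + (98/145 - 67/150))² = (-1056 + 997/4350)² = (-4592603/4350)² = 21092002315609/18922500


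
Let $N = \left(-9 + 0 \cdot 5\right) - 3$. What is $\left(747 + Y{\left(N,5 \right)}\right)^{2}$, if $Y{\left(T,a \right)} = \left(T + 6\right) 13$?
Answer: $447561$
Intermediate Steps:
$N = -12$ ($N = \left(-9 + 0\right) - 3 = -9 - 3 = -12$)
$Y{\left(T,a \right)} = 78 + 13 T$ ($Y{\left(T,a \right)} = \left(6 + T\right) 13 = 78 + 13 T$)
$\left(747 + Y{\left(N,5 \right)}\right)^{2} = \left(747 + \left(78 + 13 \left(-12\right)\right)\right)^{2} = \left(747 + \left(78 - 156\right)\right)^{2} = \left(747 - 78\right)^{2} = 669^{2} = 447561$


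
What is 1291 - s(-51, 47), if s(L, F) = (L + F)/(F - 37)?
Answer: 6457/5 ≈ 1291.4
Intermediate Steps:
s(L, F) = (F + L)/(-37 + F)
1291 - s(-51, 47) = 1291 - (47 - 51)/(-37 + 47) = 1291 - (-4)/10 = 1291 - 1*(-⅖) = 1291 + ⅖ = 6457/5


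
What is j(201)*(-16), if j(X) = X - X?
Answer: 0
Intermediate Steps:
j(X) = 0
j(201)*(-16) = 0*(-16) = 0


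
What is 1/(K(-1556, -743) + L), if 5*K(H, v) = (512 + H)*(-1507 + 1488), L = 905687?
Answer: 5/4548271 ≈ 1.0993e-6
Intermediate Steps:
K(H, v) = -9728/5 - 19*H/5 (K(H, v) = ((512 + H)*(-1507 + 1488))/5 = ((512 + H)*(-19))/5 = (-9728 - 19*H)/5 = -9728/5 - 19*H/5)
1/(K(-1556, -743) + L) = 1/((-9728/5 - 19/5*(-1556)) + 905687) = 1/((-9728/5 + 29564/5) + 905687) = 1/(19836/5 + 905687) = 1/(4548271/5) = 5/4548271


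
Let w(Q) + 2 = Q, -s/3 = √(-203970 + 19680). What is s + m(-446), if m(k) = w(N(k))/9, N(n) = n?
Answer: -448/9 - 3*I*√184290 ≈ -49.778 - 1287.9*I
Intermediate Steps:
s = -3*I*√184290 (s = -3*√(-203970 + 19680) = -3*I*√184290 ≈ -1287.9*I)
w(Q) = -2 + Q
m(k) = -2/9 + k/9 (m(k) = (-2 + k)/9 = (-2 + k)*(⅑) = -2/9 + k/9)
s + m(-446) = -3*I*√184290 + (-2/9 + (⅑)*(-446)) = -3*I*√184290 + (-2/9 - 446/9) = -3*I*√184290 - 448/9 = -448/9 - 3*I*√184290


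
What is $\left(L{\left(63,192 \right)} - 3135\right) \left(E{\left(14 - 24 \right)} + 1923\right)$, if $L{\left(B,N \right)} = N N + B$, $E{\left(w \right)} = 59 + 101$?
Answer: $70388736$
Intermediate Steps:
$E{\left(w \right)} = 160$
$L{\left(B,N \right)} = B + N^{2}$ ($L{\left(B,N \right)} = N^{2} + B = B + N^{2}$)
$\left(L{\left(63,192 \right)} - 3135\right) \left(E{\left(14 - 24 \right)} + 1923\right) = \left(\left(63 + 192^{2}\right) - 3135\right) \left(160 + 1923\right) = \left(\left(63 + 36864\right) - 3135\right) 2083 = \left(36927 - 3135\right) 2083 = 33792 \cdot 2083 = 70388736$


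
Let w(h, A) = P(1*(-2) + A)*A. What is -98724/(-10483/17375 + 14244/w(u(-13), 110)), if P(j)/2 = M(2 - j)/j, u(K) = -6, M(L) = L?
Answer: 1000037098500/674333239 ≈ 1483.0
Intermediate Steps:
P(j) = 2*(2 - j)/j (P(j) = 2*((2 - j)/j) = 2*(2 - j)/j)
w(h, A) = A*(-2 + 4/(-2 + A)) (w(h, A) = (-2 + 4/(1*(-2) + A))*A = (-2 + 4/(-2 + A))*A = A*(-2 + 4/(-2 + A)))
-98724/(-10483/17375 + 14244/w(u(-13), 110)) = -98724/(-10483/17375 + 14244/((2*110*(4 - 1*110)/(-2 + 110)))) = -98724/(-10483*1/17375 + 14244/((2*110*(4 - 110)/108))) = -98724/(-10483/17375 + 14244/((2*110*(1/108)*(-106)))) = -98724/(-10483/17375 + 14244/(-5830/27)) = -98724/(-10483/17375 + 14244*(-27/5830)) = -98724/(-10483/17375 - 192294/2915) = -98724/(-674333239/10129625) = -98724*(-10129625/674333239) = 1000037098500/674333239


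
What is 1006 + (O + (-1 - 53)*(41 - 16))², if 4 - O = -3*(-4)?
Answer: 1845170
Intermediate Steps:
O = -8 (O = 4 - (-3)*(-4) = 4 - 1*12 = 4 - 12 = -8)
1006 + (O + (-1 - 53)*(41 - 16))² = 1006 + (-8 + (-1 - 53)*(41 - 16))² = 1006 + (-8 - 54*25)² = 1006 + (-8 - 1350)² = 1006 + (-1358)² = 1006 + 1844164 = 1845170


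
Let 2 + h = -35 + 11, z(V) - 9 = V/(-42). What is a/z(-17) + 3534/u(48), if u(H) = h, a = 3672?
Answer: 1306947/5135 ≈ 254.52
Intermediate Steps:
z(V) = 9 - V/42 (z(V) = 9 + V/(-42) = 9 + V*(-1/42) = 9 - V/42)
h = -26 (h = -2 + (-35 + 11) = -2 - 24 = -26)
u(H) = -26
a/z(-17) + 3534/u(48) = 3672/(9 - 1/42*(-17)) + 3534/(-26) = 3672/(9 + 17/42) + 3534*(-1/26) = 3672/(395/42) - 1767/13 = 3672*(42/395) - 1767/13 = 154224/395 - 1767/13 = 1306947/5135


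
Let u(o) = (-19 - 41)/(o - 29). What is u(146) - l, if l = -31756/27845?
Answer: 681584/1085955 ≈ 0.62764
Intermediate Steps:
u(o) = -60/(-29 + o)
l = -31756/27845 (l = -31756*1/27845 = -31756/27845 ≈ -1.1405)
u(146) - l = -60/(-29 + 146) - 1*(-31756/27845) = -60/117 + 31756/27845 = -60*1/117 + 31756/27845 = -20/39 + 31756/27845 = 681584/1085955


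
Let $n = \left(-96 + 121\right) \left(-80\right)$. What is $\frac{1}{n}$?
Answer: $- \frac{1}{2000} \approx -0.0005$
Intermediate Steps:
$n = -2000$ ($n = 25 \left(-80\right) = -2000$)
$\frac{1}{n} = \frac{1}{-2000} = - \frac{1}{2000}$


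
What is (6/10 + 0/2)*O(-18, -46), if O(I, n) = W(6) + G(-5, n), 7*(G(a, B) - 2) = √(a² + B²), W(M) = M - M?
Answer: 6/5 + 3*√2141/35 ≈ 5.1661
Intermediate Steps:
W(M) = 0
G(a, B) = 2 + √(B² + a²)/7 (G(a, B) = 2 + √(a² + B²)/7 = 2 + √(B² + a²)/7)
O(I, n) = 2 + √(25 + n²)/7 (O(I, n) = 0 + (2 + √(n² + (-5)²)/7) = 0 + (2 + √(n² + 25)/7) = 0 + (2 + √(25 + n²)/7) = 2 + √(25 + n²)/7)
(6/10 + 0/2)*O(-18, -46) = (6/10 + 0/2)*(2 + √(25 + (-46)²)/7) = (6*(⅒) + 0*(½))*(2 + √(25 + 2116)/7) = (⅗ + 0)*(2 + √2141/7) = 3*(2 + √2141/7)/5 = 6/5 + 3*√2141/35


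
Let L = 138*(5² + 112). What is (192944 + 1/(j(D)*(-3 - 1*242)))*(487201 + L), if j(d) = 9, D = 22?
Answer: 30759847265219/315 ≈ 9.7650e+10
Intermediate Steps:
L = 18906 (L = 138*(25 + 112) = 138*137 = 18906)
(192944 + 1/(j(D)*(-3 - 1*242)))*(487201 + L) = (192944 + 1/(9*(-3 - 1*242)))*(487201 + 18906) = (192944 + 1/(9*(-3 - 242)))*506107 = (192944 + 1/(9*(-245)))*506107 = (192944 + 1/(-2205))*506107 = (192944 - 1/2205)*506107 = (425441519/2205)*506107 = 30759847265219/315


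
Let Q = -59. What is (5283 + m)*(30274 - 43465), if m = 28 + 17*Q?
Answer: -56826828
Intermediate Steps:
m = -975 (m = 28 + 17*(-59) = 28 - 1003 = -975)
(5283 + m)*(30274 - 43465) = (5283 - 975)*(30274 - 43465) = 4308*(-13191) = -56826828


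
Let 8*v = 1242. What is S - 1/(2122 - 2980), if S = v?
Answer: 266411/1716 ≈ 155.25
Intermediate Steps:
v = 621/4 (v = (⅛)*1242 = 621/4 ≈ 155.25)
S = 621/4 ≈ 155.25
S - 1/(2122 - 2980) = 621/4 - 1/(2122 - 2980) = 621/4 - 1/(-858) = 621/4 - 1*(-1/858) = 621/4 + 1/858 = 266411/1716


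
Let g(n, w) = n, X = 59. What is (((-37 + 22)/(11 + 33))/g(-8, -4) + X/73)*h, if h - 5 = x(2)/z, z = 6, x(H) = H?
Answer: 21863/4818 ≈ 4.5378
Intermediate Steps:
h = 16/3 (h = 5 + 2/6 = 5 + 2*(⅙) = 5 + ⅓ = 16/3 ≈ 5.3333)
(((-37 + 22)/(11 + 33))/g(-8, -4) + X/73)*h = (((-37 + 22)/(11 + 33))/(-8) + 59/73)*(16/3) = (-15/44*(-⅛) + 59*(1/73))*(16/3) = (-15*1/44*(-⅛) + 59/73)*(16/3) = (-15/44*(-⅛) + 59/73)*(16/3) = (15/352 + 59/73)*(16/3) = (21863/25696)*(16/3) = 21863/4818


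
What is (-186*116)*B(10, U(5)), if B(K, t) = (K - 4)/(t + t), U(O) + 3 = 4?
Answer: -64728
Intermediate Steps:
U(O) = 1 (U(O) = -3 + 4 = 1)
B(K, t) = (-4 + K)/(2*t) (B(K, t) = (-4 + K)/((2*t)) = (-4 + K)*(1/(2*t)) = (-4 + K)/(2*t))
(-186*116)*B(10, U(5)) = (-186*116)*((1/2)*(-4 + 10)/1) = -10788*6 = -21576*3 = -64728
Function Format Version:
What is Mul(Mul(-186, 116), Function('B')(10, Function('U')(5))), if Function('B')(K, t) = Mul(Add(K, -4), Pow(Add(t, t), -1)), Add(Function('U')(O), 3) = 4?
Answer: -64728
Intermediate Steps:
Function('U')(O) = 1 (Function('U')(O) = Add(-3, 4) = 1)
Function('B')(K, t) = Mul(Rational(1, 2), Pow(t, -1), Add(-4, K)) (Function('B')(K, t) = Mul(Add(-4, K), Pow(Mul(2, t), -1)) = Mul(Add(-4, K), Mul(Rational(1, 2), Pow(t, -1))) = Mul(Rational(1, 2), Pow(t, -1), Add(-4, K)))
Mul(Mul(-186, 116), Function('B')(10, Function('U')(5))) = Mul(Mul(-186, 116), Mul(Rational(1, 2), Pow(1, -1), Add(-4, 10))) = Mul(-21576, Mul(Rational(1, 2), 1, 6)) = Mul(-21576, 3) = -64728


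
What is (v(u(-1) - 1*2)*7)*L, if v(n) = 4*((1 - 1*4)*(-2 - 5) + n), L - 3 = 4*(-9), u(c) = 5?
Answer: -22176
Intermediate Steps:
L = -33 (L = 3 + 4*(-9) = 3 - 36 = -33)
v(n) = 84 + 4*n (v(n) = 4*((1 - 4)*(-7) + n) = 4*(-3*(-7) + n) = 4*(21 + n) = 84 + 4*n)
(v(u(-1) - 1*2)*7)*L = ((84 + 4*(5 - 1*2))*7)*(-33) = ((84 + 4*(5 - 2))*7)*(-33) = ((84 + 4*3)*7)*(-33) = ((84 + 12)*7)*(-33) = (96*7)*(-33) = 672*(-33) = -22176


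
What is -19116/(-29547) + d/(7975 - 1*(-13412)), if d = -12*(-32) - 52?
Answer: 46515944/70213521 ≈ 0.66249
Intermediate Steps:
d = 332 (d = 384 - 52 = 332)
-19116/(-29547) + d/(7975 - 1*(-13412)) = -19116/(-29547) + 332/(7975 - 1*(-13412)) = -19116*(-1/29547) + 332/(7975 + 13412) = 2124/3283 + 332/21387 = 46515944/70213521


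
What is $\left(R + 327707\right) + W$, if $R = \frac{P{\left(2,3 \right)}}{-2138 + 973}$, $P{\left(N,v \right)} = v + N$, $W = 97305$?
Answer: $\frac{99027795}{233} \approx 4.2501 \cdot 10^{5}$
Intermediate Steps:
$P{\left(N,v \right)} = N + v$
$R = - \frac{1}{233}$ ($R = \frac{2 + 3}{-2138 + 973} = \frac{5}{-1165} = 5 \left(- \frac{1}{1165}\right) = - \frac{1}{233} \approx -0.0042918$)
$\left(R + 327707\right) + W = \left(- \frac{1}{233} + 327707\right) + 97305 = \frac{76355730}{233} + 97305 = \frac{99027795}{233}$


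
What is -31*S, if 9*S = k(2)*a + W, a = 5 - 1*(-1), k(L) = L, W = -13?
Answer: 31/9 ≈ 3.4444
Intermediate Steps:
a = 6 (a = 5 + 1 = 6)
S = -⅑ (S = (2*6 - 13)/9 = (12 - 13)/9 = (⅑)*(-1) = -⅑ ≈ -0.11111)
-31*S = -31*(-⅑) = 31/9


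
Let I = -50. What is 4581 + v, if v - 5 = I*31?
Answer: 3036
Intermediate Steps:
v = -1545 (v = 5 - 50*31 = 5 - 1550 = -1545)
4581 + v = 4581 - 1545 = 3036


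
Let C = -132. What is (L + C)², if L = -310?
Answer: 195364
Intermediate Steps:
(L + C)² = (-310 - 132)² = (-442)² = 195364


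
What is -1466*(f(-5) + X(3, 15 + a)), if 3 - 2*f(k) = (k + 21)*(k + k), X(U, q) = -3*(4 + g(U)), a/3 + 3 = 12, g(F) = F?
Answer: -88693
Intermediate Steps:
a = 27 (a = -9 + 3*12 = -9 + 36 = 27)
X(U, q) = -12 - 3*U (X(U, q) = -3*(4 + U) = -12 - 3*U)
f(k) = 3/2 - k*(21 + k) (f(k) = 3/2 - (k + 21)*(k + k)/2 = 3/2 - (21 + k)*2*k/2 = 3/2 - k*(21 + k))
-1466*(f(-5) + X(3, 15 + a)) = -1466*((3/2 - 1*(-5)**2 - 21*(-5)) + (-12 - 3*3)) = -1466*((3/2 - 1*25 + 105) + (-12 - 9)) = -1466*((3/2 - 25 + 105) - 21) = -1466*(163/2 - 21) = -1466*121/2 = -88693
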